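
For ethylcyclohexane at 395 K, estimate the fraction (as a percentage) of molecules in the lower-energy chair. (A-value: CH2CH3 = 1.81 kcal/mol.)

One chair has the ethyl group axial (E = 1.81 kcal/mol) and the other has it equatorial (E = 0).
ΔG = 1.81 kcal/mol between the two chairs.
K = exp(ΔG/RT) with R = 1.987×10⁻³ kcal mol⁻¹ K⁻¹ and T = 395 K gives K ≈ 10.
Fraction in the lower-energy chair = K/(K+1) = 90.9%.

90.9%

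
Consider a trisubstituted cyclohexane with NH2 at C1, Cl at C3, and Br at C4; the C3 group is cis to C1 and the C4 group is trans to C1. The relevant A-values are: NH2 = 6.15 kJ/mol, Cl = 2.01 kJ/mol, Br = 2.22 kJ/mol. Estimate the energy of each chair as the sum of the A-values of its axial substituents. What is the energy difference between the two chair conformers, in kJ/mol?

Chair I (amino axial, chloro axial, bromo axial): E = 10.38 kJ/mol.
Chair II (amino equatorial, chloro equatorial, bromo equatorial): E = 0.00 kJ/mol.
ΔE = 10.38 − 0.00 = 10.38 kJ/mol; chair II is more stable.

10.38 kJ/mol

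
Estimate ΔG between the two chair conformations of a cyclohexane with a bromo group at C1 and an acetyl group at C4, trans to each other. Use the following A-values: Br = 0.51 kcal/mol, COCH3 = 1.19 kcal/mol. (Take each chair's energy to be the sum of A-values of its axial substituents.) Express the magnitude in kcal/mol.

C1 and C4 have opposite parity, so for the trans isomer the two substituents are e,e in one chair and a,a in the other.
Chair I (bromo axial, acetyl axial): E = 1.70 kcal/mol.
Chair II (bromo equatorial, acetyl equatorial): E = 0.00 kcal/mol.
ΔE = 1.70 − 0.00 = 1.70 kcal/mol; chair II is more stable.

1.70 kcal/mol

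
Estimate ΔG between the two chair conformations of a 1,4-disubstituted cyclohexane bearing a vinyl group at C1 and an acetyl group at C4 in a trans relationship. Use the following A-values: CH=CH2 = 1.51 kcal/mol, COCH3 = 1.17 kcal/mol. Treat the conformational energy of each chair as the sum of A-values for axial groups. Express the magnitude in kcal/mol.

C1 and C4 have opposite parity, so for the trans isomer the two substituents are e,e in one chair and a,a in the other.
Chair I (vinyl axial, acetyl axial): E = 2.68 kcal/mol.
Chair II (vinyl equatorial, acetyl equatorial): E = 0.00 kcal/mol.
ΔE = 2.68 − 0.00 = 2.68 kcal/mol; chair II is more stable.

2.68 kcal/mol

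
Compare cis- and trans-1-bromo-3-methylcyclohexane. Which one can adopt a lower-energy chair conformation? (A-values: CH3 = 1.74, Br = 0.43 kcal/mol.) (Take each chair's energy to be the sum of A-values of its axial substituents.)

At 1,3 positions (parity same): cis → (e,e or a,a); trans → (a,e or e,a).
Best chair for cis: E = 0.00 kcal/mol; best chair for trans: E = 0.43 kcal/mol.
The cis isomer is lower by 0.43 kcal/mol.

cis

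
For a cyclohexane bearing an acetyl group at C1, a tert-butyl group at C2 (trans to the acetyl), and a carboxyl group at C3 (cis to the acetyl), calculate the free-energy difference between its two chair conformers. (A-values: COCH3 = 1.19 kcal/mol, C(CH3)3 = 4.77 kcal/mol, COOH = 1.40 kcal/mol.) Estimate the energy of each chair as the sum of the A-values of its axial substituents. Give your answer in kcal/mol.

7.36 kcal/mol

Chair I (acetyl axial, tert-butyl axial, carboxyl axial): E = 7.36 kcal/mol.
Chair II (acetyl equatorial, tert-butyl equatorial, carboxyl equatorial): E = 0.00 kcal/mol.
ΔE = 7.36 − 0.00 = 7.36 kcal/mol; chair II is more stable.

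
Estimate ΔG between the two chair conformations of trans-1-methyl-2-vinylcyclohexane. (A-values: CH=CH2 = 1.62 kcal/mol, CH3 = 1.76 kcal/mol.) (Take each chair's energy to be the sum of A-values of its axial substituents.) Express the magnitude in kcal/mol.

3.38 kcal/mol

C1 and C2 have opposite parity, so for the trans isomer the two substituents are e,e in one chair and a,a in the other.
Chair I (vinyl axial, methyl axial): E = 3.38 kcal/mol.
Chair II (vinyl equatorial, methyl equatorial): E = 0.00 kcal/mol.
ΔE = 3.38 − 0.00 = 3.38 kcal/mol; chair II is more stable.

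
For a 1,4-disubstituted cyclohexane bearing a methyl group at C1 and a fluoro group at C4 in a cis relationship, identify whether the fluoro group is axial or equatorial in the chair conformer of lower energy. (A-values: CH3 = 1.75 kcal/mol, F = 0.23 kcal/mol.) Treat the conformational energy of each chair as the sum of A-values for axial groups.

C1 and C4 have opposite parity, so for the cis isomer the two substituents are one axial and one equatorial in each chair.
Chair I (methyl axial, fluoro equatorial): E = 1.75 kcal/mol.
Chair II (methyl equatorial, fluoro axial): E = 0.23 kcal/mol.
Chair II is the more stable (lower-energy) conformer, and in that chair the fluoro group is axial.

axial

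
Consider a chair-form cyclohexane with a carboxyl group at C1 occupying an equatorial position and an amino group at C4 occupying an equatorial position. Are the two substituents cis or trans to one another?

C1 and C4 have opposite parity, so their axial bonds point in opposite directions.
With opposite-parity carbons, two substituents on the same face are one axial and one equatorial; opposite faces give both axial or both equatorial.
Here the groups are equatorial/equatorial → opposite face → trans.

trans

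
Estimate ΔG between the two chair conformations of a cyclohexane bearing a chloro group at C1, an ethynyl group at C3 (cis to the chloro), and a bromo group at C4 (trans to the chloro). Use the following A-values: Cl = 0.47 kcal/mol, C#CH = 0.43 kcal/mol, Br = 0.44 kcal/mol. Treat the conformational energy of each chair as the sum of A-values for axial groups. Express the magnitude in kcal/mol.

Chair I (chloro axial, ethynyl axial, bromo axial): E = 1.34 kcal/mol.
Chair II (chloro equatorial, ethynyl equatorial, bromo equatorial): E = 0.00 kcal/mol.
ΔE = 1.34 − 0.00 = 1.34 kcal/mol; chair II is more stable.

1.34 kcal/mol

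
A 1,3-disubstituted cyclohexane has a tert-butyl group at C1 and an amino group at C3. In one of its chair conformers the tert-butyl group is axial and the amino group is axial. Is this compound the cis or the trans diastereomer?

C1 and C3 have the same parity, so their axial bonds point in the same direction.
With same-parity carbons, two substituents on the same face are both axial or both equatorial; opposite faces give one of each.
Here the groups are axial/axial → same face → cis.

cis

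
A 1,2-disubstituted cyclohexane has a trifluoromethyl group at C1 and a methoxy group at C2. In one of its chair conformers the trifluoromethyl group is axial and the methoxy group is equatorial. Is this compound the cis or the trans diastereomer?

cis

C1 and C2 have opposite parity, so their axial bonds point in opposite directions.
With opposite-parity carbons, two substituents on the same face are one axial and one equatorial; opposite faces give both axial or both equatorial.
Here the groups are axial/equatorial → same face → cis.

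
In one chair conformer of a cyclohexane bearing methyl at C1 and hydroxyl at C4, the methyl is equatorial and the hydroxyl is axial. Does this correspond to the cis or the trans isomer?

C1 and C4 have opposite parity, so their axial bonds point in opposite directions.
With opposite-parity carbons, two substituents on the same face are one axial and one equatorial; opposite faces give both axial or both equatorial.
Here the groups are equatorial/axial → same face → cis.

cis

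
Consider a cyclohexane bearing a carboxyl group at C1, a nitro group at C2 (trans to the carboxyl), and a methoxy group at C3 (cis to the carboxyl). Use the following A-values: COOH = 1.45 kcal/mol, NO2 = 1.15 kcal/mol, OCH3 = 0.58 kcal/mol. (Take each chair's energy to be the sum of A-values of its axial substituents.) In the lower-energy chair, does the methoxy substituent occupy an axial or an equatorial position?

Chair I (carboxyl axial, nitro axial, methoxy axial): E = 3.18 kcal/mol.
Chair II (carboxyl equatorial, nitro equatorial, methoxy equatorial): E = 0.00 kcal/mol.
Chair II is the more stable (lower-energy) conformer, and in that chair the methoxy group is equatorial.

equatorial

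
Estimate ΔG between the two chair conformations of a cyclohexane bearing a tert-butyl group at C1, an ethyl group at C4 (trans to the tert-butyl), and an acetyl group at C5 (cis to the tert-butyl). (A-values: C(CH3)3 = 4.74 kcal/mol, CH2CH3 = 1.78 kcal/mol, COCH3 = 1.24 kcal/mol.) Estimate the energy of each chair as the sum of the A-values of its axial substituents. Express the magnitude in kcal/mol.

Chair I (tert-butyl axial, ethyl axial, acetyl axial): E = 7.76 kcal/mol.
Chair II (tert-butyl equatorial, ethyl equatorial, acetyl equatorial): E = 0.00 kcal/mol.
ΔE = 7.76 − 0.00 = 7.76 kcal/mol; chair II is more stable.

7.76 kcal/mol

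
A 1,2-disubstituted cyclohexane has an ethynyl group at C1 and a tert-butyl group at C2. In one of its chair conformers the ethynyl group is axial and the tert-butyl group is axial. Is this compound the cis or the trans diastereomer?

trans

C1 and C2 have opposite parity, so their axial bonds point in opposite directions.
With opposite-parity carbons, two substituents on the same face are one axial and one equatorial; opposite faces give both axial or both equatorial.
Here the groups are axial/axial → opposite face → trans.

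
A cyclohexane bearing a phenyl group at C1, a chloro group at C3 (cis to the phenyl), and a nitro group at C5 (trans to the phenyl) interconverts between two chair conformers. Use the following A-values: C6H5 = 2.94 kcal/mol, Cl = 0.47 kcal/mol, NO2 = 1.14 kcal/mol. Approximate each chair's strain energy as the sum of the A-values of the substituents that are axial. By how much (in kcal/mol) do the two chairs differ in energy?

2.27 kcal/mol

Chair I (phenyl axial, chloro axial, nitro equatorial): E = 3.41 kcal/mol.
Chair II (phenyl equatorial, chloro equatorial, nitro axial): E = 1.14 kcal/mol.
ΔE = 3.41 − 1.14 = 2.27 kcal/mol; chair II is more stable.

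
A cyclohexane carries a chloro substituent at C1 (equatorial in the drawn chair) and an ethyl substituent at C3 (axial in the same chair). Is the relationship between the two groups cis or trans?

C1 and C3 have the same parity, so their axial bonds point in the same direction.
With same-parity carbons, two substituents on the same face are both axial or both equatorial; opposite faces give one of each.
Here the groups are equatorial/axial → opposite face → trans.

trans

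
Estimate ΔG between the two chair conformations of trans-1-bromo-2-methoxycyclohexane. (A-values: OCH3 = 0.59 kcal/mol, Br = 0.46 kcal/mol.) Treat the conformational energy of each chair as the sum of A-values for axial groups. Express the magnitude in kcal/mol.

1.05 kcal/mol

C1 and C2 have opposite parity, so for the trans isomer the two substituents are e,e in one chair and a,a in the other.
Chair I (methoxy axial, bromo axial): E = 1.05 kcal/mol.
Chair II (methoxy equatorial, bromo equatorial): E = 0.00 kcal/mol.
ΔE = 1.05 − 0.00 = 1.05 kcal/mol; chair II is more stable.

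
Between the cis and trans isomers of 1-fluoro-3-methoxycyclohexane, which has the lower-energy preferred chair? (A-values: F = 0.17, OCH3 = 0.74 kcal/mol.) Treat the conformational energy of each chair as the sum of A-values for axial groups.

cis

At 1,3 positions (parity same): cis → (e,e or a,a); trans → (a,e or e,a).
Best chair for cis: E = 0.00 kcal/mol; best chair for trans: E = 0.17 kcal/mol.
The cis isomer is lower by 0.17 kcal/mol.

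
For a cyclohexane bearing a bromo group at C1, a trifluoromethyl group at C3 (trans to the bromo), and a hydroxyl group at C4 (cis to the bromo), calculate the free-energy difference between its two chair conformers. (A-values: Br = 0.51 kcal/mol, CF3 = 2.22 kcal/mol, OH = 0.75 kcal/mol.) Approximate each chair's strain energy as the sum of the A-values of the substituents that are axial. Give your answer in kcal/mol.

2.46 kcal/mol

Chair I (bromo axial, trifluoromethyl equatorial, hydroxyl equatorial): E = 0.51 kcal/mol.
Chair II (bromo equatorial, trifluoromethyl axial, hydroxyl axial): E = 2.97 kcal/mol.
ΔE = 2.97 − 0.51 = 2.46 kcal/mol; chair I is more stable.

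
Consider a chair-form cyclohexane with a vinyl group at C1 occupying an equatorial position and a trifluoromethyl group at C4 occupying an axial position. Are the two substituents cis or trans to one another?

cis

C1 and C4 have opposite parity, so their axial bonds point in opposite directions.
With opposite-parity carbons, two substituents on the same face are one axial and one equatorial; opposite faces give both axial or both equatorial.
Here the groups are equatorial/axial → same face → cis.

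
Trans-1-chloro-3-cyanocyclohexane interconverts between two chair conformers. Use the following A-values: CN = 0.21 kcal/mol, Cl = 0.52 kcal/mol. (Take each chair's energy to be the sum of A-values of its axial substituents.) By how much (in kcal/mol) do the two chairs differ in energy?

C1 and C3 have the same parity, so for the trans isomer the two substituents are one axial and one equatorial in each chair.
Chair I (cyano axial, chloro equatorial): E = 0.21 kcal/mol.
Chair II (cyano equatorial, chloro axial): E = 0.52 kcal/mol.
ΔE = 0.52 − 0.21 = 0.31 kcal/mol; chair I is more stable.

0.31 kcal/mol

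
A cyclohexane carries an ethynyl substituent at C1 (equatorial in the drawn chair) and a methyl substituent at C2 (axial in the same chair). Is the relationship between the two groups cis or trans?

cis

C1 and C2 have opposite parity, so their axial bonds point in opposite directions.
With opposite-parity carbons, two substituents on the same face are one axial and one equatorial; opposite faces give both axial or both equatorial.
Here the groups are equatorial/axial → same face → cis.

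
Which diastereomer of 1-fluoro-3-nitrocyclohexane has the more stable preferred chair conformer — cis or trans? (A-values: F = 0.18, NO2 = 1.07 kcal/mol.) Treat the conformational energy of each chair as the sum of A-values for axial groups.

cis

At 1,3 positions (parity same): cis → (e,e or a,a); trans → (a,e or e,a).
Best chair for cis: E = 0.00 kcal/mol; best chair for trans: E = 0.18 kcal/mol.
The cis isomer is lower by 0.18 kcal/mol.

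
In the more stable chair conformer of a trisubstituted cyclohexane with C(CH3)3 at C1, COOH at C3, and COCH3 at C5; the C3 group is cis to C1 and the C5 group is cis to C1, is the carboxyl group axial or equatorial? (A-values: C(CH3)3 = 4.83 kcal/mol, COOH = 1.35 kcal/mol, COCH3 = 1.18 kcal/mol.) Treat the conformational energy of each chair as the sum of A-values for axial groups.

equatorial

Chair I (tert-butyl axial, carboxyl axial, acetyl axial): E = 7.36 kcal/mol.
Chair II (tert-butyl equatorial, carboxyl equatorial, acetyl equatorial): E = 0.00 kcal/mol.
Chair II is the more stable (lower-energy) conformer, and in that chair the carboxyl group is equatorial.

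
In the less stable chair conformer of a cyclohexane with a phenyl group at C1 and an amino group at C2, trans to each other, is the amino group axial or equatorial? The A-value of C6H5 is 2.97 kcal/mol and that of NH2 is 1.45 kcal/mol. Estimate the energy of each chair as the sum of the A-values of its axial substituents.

axial

C1 and C2 have opposite parity, so for the trans isomer the two substituents are e,e in one chair and a,a in the other.
Chair I (phenyl axial, amino axial): E = 4.42 kcal/mol.
Chair II (phenyl equatorial, amino equatorial): E = 0.00 kcal/mol.
Chair I is the less stable (higher-energy) conformer, and in that chair the amino group is axial.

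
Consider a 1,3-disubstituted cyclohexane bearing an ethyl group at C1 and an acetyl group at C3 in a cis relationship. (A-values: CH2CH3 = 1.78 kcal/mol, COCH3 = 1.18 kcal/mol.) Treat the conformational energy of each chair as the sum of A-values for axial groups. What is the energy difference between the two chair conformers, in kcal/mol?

C1 and C3 have the same parity, so for the cis isomer the two substituents are e,e in one chair and a,a in the other.
Chair I (ethyl axial, acetyl axial): E = 2.96 kcal/mol.
Chair II (ethyl equatorial, acetyl equatorial): E = 0.00 kcal/mol.
ΔE = 2.96 − 0.00 = 2.96 kcal/mol; chair II is more stable.

2.96 kcal/mol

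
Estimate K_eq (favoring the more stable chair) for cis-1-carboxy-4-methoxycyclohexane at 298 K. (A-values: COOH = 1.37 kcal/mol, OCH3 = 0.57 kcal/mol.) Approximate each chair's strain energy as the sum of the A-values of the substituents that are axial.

C1 and C4 have opposite parity, so for the cis isomer the two substituents are one axial and one equatorial in each chair.
Chair I (carboxyl axial, methoxy equatorial): E = 1.37 kcal/mol; chair II (carboxyl equatorial, methoxy axial): E = 0.57 kcal/mol.
ΔG = 0.80 kcal/mol between the two chairs.
K = exp(ΔG/RT) with R = 1.987×10⁻³ kcal mol⁻¹ K⁻¹ and T = 298 K gives K ≈ 3.86.

K ≈ 3.86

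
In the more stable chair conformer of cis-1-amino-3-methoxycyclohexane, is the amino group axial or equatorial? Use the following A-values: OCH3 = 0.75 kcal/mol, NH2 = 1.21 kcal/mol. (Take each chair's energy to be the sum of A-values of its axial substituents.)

C1 and C3 have the same parity, so for the cis isomer the two substituents are e,e in one chair and a,a in the other.
Chair I (methoxy axial, amino axial): E = 1.96 kcal/mol.
Chair II (methoxy equatorial, amino equatorial): E = 0.00 kcal/mol.
Chair II is the more stable (lower-energy) conformer, and in that chair the amino group is equatorial.

equatorial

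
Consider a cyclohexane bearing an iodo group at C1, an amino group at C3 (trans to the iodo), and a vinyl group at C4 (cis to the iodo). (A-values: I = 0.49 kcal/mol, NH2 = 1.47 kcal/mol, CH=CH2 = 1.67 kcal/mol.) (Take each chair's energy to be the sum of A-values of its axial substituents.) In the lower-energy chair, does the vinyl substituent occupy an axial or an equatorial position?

Chair I (iodo axial, amino equatorial, vinyl equatorial): E = 0.49 kcal/mol.
Chair II (iodo equatorial, amino axial, vinyl axial): E = 3.14 kcal/mol.
Chair I is the more stable (lower-energy) conformer, and in that chair the vinyl group is equatorial.

equatorial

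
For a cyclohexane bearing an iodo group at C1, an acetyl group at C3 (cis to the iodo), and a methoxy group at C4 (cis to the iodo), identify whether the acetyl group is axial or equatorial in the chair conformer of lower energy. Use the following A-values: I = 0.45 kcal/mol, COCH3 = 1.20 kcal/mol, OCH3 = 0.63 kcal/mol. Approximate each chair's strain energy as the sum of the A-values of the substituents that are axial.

Chair I (iodo axial, acetyl axial, methoxy equatorial): E = 1.65 kcal/mol.
Chair II (iodo equatorial, acetyl equatorial, methoxy axial): E = 0.63 kcal/mol.
Chair II is the more stable (lower-energy) conformer, and in that chair the acetyl group is equatorial.

equatorial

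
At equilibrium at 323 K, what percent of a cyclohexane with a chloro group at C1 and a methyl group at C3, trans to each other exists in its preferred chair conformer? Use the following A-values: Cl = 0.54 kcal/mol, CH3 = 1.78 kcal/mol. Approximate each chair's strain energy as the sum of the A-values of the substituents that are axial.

C1 and C3 have the same parity, so for the trans isomer the two substituents are one axial and one equatorial in each chair.
Chair I (chloro axial, methyl equatorial): E = 0.54 kcal/mol; chair II (chloro equatorial, methyl axial): E = 1.78 kcal/mol.
ΔG = 1.24 kcal/mol between the two chairs.
K = exp(ΔG/RT) with R = 1.987×10⁻³ kcal mol⁻¹ K⁻¹ and T = 323 K gives K ≈ 6.9.
Fraction in the lower-energy chair = K/(K+1) = 87.3%.

87.3%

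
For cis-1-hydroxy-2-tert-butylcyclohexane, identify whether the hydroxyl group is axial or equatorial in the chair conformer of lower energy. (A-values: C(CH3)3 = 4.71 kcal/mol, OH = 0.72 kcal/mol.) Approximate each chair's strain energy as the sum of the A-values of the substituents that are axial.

C1 and C2 have opposite parity, so for the cis isomer the two substituents are one axial and one equatorial in each chair.
Chair I (tert-butyl axial, hydroxyl equatorial): E = 4.71 kcal/mol.
Chair II (tert-butyl equatorial, hydroxyl axial): E = 0.72 kcal/mol.
Chair II is the more stable (lower-energy) conformer, and in that chair the hydroxyl group is axial.

axial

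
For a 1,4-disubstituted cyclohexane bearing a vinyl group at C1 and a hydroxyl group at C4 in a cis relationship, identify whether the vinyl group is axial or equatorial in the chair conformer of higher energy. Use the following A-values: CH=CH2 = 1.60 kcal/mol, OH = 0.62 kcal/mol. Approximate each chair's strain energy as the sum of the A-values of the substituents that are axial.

C1 and C4 have opposite parity, so for the cis isomer the two substituents are one axial and one equatorial in each chair.
Chair I (vinyl axial, hydroxyl equatorial): E = 1.60 kcal/mol.
Chair II (vinyl equatorial, hydroxyl axial): E = 0.62 kcal/mol.
Chair I is the less stable (higher-energy) conformer, and in that chair the vinyl group is axial.

axial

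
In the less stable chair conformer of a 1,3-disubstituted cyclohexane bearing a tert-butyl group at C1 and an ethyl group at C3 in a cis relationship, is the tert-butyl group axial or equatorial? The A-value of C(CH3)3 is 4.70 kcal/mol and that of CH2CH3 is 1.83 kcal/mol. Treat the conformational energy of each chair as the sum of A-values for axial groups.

C1 and C3 have the same parity, so for the cis isomer the two substituents are e,e in one chair and a,a in the other.
Chair I (tert-butyl axial, ethyl axial): E = 6.53 kcal/mol.
Chair II (tert-butyl equatorial, ethyl equatorial): E = 0.00 kcal/mol.
Chair I is the less stable (higher-energy) conformer, and in that chair the tert-butyl group is axial.

axial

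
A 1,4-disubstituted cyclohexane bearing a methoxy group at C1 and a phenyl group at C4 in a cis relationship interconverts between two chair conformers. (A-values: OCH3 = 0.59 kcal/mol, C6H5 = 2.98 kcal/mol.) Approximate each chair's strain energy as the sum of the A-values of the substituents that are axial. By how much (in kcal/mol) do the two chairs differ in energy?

2.39 kcal/mol

C1 and C4 have opposite parity, so for the cis isomer the two substituents are one axial and one equatorial in each chair.
Chair I (methoxy axial, phenyl equatorial): E = 0.59 kcal/mol.
Chair II (methoxy equatorial, phenyl axial): E = 2.98 kcal/mol.
ΔE = 2.98 − 0.59 = 2.39 kcal/mol; chair I is more stable.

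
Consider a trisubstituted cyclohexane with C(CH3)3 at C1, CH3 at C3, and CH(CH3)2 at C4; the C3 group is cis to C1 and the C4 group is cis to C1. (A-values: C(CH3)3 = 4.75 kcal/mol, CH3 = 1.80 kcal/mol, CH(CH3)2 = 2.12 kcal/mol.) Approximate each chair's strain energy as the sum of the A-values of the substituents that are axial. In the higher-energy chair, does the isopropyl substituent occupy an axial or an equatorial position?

equatorial

Chair I (tert-butyl axial, methyl axial, isopropyl equatorial): E = 6.55 kcal/mol.
Chair II (tert-butyl equatorial, methyl equatorial, isopropyl axial): E = 2.12 kcal/mol.
Chair I is the less stable (higher-energy) conformer, and in that chair the isopropyl group is equatorial.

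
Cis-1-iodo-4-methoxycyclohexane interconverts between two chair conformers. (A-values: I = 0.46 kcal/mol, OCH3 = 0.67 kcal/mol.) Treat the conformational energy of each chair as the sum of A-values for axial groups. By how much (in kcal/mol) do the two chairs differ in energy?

0.21 kcal/mol

C1 and C4 have opposite parity, so for the cis isomer the two substituents are one axial and one equatorial in each chair.
Chair I (iodo axial, methoxy equatorial): E = 0.46 kcal/mol.
Chair II (iodo equatorial, methoxy axial): E = 0.67 kcal/mol.
ΔE = 0.67 − 0.46 = 0.21 kcal/mol; chair I is more stable.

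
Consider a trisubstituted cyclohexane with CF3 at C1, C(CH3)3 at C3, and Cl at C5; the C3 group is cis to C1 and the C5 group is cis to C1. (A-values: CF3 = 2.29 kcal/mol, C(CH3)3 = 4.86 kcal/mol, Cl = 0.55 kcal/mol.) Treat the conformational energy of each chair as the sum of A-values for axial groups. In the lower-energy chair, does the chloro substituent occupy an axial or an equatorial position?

Chair I (trifluoromethyl axial, tert-butyl axial, chloro axial): E = 7.70 kcal/mol.
Chair II (trifluoromethyl equatorial, tert-butyl equatorial, chloro equatorial): E = 0.00 kcal/mol.
Chair II is the more stable (lower-energy) conformer, and in that chair the chloro group is equatorial.

equatorial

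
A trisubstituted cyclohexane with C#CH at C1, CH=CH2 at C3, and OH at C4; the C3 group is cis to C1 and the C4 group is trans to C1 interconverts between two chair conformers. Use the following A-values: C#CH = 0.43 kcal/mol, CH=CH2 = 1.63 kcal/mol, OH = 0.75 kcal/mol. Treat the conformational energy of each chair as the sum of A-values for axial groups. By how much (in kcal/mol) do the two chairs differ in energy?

Chair I (ethynyl axial, vinyl axial, hydroxyl axial): E = 2.81 kcal/mol.
Chair II (ethynyl equatorial, vinyl equatorial, hydroxyl equatorial): E = 0.00 kcal/mol.
ΔE = 2.81 − 0.00 = 2.81 kcal/mol; chair II is more stable.

2.81 kcal/mol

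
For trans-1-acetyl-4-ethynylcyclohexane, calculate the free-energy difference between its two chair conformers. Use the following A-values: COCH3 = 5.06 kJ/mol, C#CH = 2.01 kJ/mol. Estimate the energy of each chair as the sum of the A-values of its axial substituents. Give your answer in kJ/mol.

C1 and C4 have opposite parity, so for the trans isomer the two substituents are e,e in one chair and a,a in the other.
Chair I (acetyl axial, ethynyl axial): E = 7.07 kJ/mol.
Chair II (acetyl equatorial, ethynyl equatorial): E = 0.00 kJ/mol.
ΔE = 7.07 − 0.00 = 7.07 kJ/mol; chair II is more stable.

7.07 kJ/mol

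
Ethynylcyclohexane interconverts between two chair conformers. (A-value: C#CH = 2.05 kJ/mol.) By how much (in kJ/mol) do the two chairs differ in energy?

2.05 kJ/mol

A monosubstituted cyclohexane has one chair with the ethynyl group axial (E = A = 2.05 kJ/mol) and one with it equatorial (E = 0).
ΔE = 2.05 − 0 = 2.05 kJ/mol.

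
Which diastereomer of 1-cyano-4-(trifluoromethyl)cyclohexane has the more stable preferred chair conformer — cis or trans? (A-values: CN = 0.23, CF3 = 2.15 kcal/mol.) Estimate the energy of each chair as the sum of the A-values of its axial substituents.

At 1,4 positions (parity opposite): cis → (a,e or e,a); trans → (e,e or a,a).
Best chair for cis: E = 0.23 kcal/mol; best chair for trans: E = 0.00 kcal/mol.
The trans isomer is lower by 0.23 kcal/mol.

trans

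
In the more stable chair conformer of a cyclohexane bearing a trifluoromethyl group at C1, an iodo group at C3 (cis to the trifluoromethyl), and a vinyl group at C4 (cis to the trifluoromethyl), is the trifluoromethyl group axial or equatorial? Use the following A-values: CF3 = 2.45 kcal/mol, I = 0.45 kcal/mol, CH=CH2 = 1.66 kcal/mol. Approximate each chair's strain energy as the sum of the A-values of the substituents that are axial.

Chair I (trifluoromethyl axial, iodo axial, vinyl equatorial): E = 2.90 kcal/mol.
Chair II (trifluoromethyl equatorial, iodo equatorial, vinyl axial): E = 1.66 kcal/mol.
Chair II is the more stable (lower-energy) conformer, and in that chair the trifluoromethyl group is equatorial.

equatorial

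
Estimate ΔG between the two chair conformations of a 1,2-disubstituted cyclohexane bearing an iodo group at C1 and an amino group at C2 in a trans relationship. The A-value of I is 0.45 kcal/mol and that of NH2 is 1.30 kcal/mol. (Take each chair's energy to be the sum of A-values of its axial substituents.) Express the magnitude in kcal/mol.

C1 and C2 have opposite parity, so for the trans isomer the two substituents are e,e in one chair and a,a in the other.
Chair I (iodo axial, amino axial): E = 1.75 kcal/mol.
Chair II (iodo equatorial, amino equatorial): E = 0.00 kcal/mol.
ΔE = 1.75 − 0.00 = 1.75 kcal/mol; chair II is more stable.

1.75 kcal/mol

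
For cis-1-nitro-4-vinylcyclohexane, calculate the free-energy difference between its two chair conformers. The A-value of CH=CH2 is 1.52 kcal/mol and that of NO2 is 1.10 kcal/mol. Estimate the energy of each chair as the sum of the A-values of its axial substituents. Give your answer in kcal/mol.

C1 and C4 have opposite parity, so for the cis isomer the two substituents are one axial and one equatorial in each chair.
Chair I (vinyl axial, nitro equatorial): E = 1.52 kcal/mol.
Chair II (vinyl equatorial, nitro axial): E = 1.10 kcal/mol.
ΔE = 1.52 − 1.10 = 0.42 kcal/mol; chair II is more stable.

0.42 kcal/mol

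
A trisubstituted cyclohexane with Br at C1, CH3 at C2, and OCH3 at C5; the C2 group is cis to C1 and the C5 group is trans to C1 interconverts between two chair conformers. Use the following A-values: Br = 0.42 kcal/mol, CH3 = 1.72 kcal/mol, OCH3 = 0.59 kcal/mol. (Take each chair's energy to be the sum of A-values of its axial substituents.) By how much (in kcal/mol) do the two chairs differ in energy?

1.89 kcal/mol

Chair I (bromo axial, methyl equatorial, methoxy equatorial): E = 0.42 kcal/mol.
Chair II (bromo equatorial, methyl axial, methoxy axial): E = 2.31 kcal/mol.
ΔE = 2.31 − 0.42 = 1.89 kcal/mol; chair I is more stable.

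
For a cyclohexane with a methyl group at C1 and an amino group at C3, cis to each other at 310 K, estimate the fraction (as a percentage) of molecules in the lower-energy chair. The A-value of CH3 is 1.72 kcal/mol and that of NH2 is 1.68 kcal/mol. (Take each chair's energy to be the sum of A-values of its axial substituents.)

C1 and C3 have the same parity, so for the cis isomer the two substituents are e,e in one chair and a,a in the other.
Chair I (methyl axial, amino axial): E = 3.40 kcal/mol; chair II (methyl equatorial, amino equatorial): E = 0.00 kcal/mol.
ΔG = 3.40 kcal/mol between the two chairs.
K = exp(ΔG/RT) with R = 1.987×10⁻³ kcal mol⁻¹ K⁻¹ and T = 310 K gives K ≈ 250.
Fraction in the lower-energy chair = K/(K+1) = 99.6%.

99.6%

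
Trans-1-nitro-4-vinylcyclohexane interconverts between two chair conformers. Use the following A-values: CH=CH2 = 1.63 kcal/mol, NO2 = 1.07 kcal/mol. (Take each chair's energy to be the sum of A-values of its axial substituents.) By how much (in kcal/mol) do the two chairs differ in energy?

C1 and C4 have opposite parity, so for the trans isomer the two substituents are e,e in one chair and a,a in the other.
Chair I (vinyl axial, nitro axial): E = 2.70 kcal/mol.
Chair II (vinyl equatorial, nitro equatorial): E = 0.00 kcal/mol.
ΔE = 2.70 − 0.00 = 2.70 kcal/mol; chair II is more stable.

2.70 kcal/mol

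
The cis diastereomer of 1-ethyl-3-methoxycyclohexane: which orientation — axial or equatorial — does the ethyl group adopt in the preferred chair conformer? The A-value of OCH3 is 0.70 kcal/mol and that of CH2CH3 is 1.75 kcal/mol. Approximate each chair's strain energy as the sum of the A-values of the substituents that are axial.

C1 and C3 have the same parity, so for the cis isomer the two substituents are e,e in one chair and a,a in the other.
Chair I (methoxy axial, ethyl axial): E = 2.45 kcal/mol.
Chair II (methoxy equatorial, ethyl equatorial): E = 0.00 kcal/mol.
Chair II is the more stable (lower-energy) conformer, and in that chair the ethyl group is equatorial.

equatorial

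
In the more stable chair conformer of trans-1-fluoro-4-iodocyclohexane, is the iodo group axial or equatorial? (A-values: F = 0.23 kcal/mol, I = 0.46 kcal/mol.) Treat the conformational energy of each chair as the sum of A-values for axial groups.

C1 and C4 have opposite parity, so for the trans isomer the two substituents are e,e in one chair and a,a in the other.
Chair I (fluoro axial, iodo axial): E = 0.69 kcal/mol.
Chair II (fluoro equatorial, iodo equatorial): E = 0.00 kcal/mol.
Chair II is the more stable (lower-energy) conformer, and in that chair the iodo group is equatorial.

equatorial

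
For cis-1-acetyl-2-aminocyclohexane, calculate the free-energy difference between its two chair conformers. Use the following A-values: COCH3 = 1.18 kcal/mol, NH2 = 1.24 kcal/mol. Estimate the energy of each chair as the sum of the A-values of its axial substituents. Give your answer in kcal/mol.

C1 and C2 have opposite parity, so for the cis isomer the two substituents are one axial and one equatorial in each chair.
Chair I (acetyl axial, amino equatorial): E = 1.18 kcal/mol.
Chair II (acetyl equatorial, amino axial): E = 1.24 kcal/mol.
ΔE = 1.24 − 1.18 = 0.06 kcal/mol; chair I is more stable.

0.06 kcal/mol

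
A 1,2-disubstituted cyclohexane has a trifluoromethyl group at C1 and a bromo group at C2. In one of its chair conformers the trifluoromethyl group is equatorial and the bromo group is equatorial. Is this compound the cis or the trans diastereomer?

trans

C1 and C2 have opposite parity, so their axial bonds point in opposite directions.
With opposite-parity carbons, two substituents on the same face are one axial and one equatorial; opposite faces give both axial or both equatorial.
Here the groups are equatorial/equatorial → opposite face → trans.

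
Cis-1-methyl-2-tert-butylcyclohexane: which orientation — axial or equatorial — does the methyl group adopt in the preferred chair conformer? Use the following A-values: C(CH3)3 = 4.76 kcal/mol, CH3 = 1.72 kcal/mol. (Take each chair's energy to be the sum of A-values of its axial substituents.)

C1 and C2 have opposite parity, so for the cis isomer the two substituents are one axial and one equatorial in each chair.
Chair I (tert-butyl axial, methyl equatorial): E = 4.76 kcal/mol.
Chair II (tert-butyl equatorial, methyl axial): E = 1.72 kcal/mol.
Chair II is the more stable (lower-energy) conformer, and in that chair the methyl group is axial.

axial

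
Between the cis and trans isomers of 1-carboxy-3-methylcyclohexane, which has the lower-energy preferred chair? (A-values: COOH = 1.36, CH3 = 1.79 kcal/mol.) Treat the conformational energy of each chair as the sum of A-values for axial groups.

cis

At 1,3 positions (parity same): cis → (e,e or a,a); trans → (a,e or e,a).
Best chair for cis: E = 0.00 kcal/mol; best chair for trans: E = 1.36 kcal/mol.
The cis isomer is lower by 1.36 kcal/mol.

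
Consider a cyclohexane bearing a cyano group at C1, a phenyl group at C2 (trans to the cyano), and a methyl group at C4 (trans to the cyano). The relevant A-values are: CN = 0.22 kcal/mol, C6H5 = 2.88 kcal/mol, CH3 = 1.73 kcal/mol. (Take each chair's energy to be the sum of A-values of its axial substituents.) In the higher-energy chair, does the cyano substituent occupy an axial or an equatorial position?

Chair I (cyano axial, phenyl axial, methyl axial): E = 4.83 kcal/mol.
Chair II (cyano equatorial, phenyl equatorial, methyl equatorial): E = 0.00 kcal/mol.
Chair I is the less stable (higher-energy) conformer, and in that chair the cyano group is axial.

axial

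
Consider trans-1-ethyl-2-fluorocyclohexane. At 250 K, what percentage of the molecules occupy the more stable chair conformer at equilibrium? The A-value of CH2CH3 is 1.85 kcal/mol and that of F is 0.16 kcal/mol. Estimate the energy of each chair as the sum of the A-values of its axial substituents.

C1 and C2 have opposite parity, so for the trans isomer the two substituents are e,e in one chair and a,a in the other.
Chair I (ethyl axial, fluoro axial): E = 2.01 kcal/mol; chair II (ethyl equatorial, fluoro equatorial): E = 0.00 kcal/mol.
ΔG = 2.01 kcal/mol between the two chairs.
K = exp(ΔG/RT) with R = 1.987×10⁻³ kcal mol⁻¹ K⁻¹ and T = 250 K gives K ≈ 57.2.
Fraction in the lower-energy chair = K/(K+1) = 98.3%.

98.3%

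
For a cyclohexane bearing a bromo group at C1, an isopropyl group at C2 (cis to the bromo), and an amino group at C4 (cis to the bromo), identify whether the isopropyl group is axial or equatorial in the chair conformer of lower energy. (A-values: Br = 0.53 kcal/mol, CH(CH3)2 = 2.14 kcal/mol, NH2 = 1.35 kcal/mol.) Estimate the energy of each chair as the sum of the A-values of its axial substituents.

equatorial

Chair I (bromo axial, isopropyl equatorial, amino equatorial): E = 0.53 kcal/mol.
Chair II (bromo equatorial, isopropyl axial, amino axial): E = 3.49 kcal/mol.
Chair I is the more stable (lower-energy) conformer, and in that chair the isopropyl group is equatorial.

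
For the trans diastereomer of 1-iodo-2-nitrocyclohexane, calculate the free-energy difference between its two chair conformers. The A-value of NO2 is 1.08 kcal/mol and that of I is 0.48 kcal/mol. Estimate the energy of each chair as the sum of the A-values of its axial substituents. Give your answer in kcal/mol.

1.56 kcal/mol

C1 and C2 have opposite parity, so for the trans isomer the two substituents are e,e in one chair and a,a in the other.
Chair I (nitro axial, iodo axial): E = 1.56 kcal/mol.
Chair II (nitro equatorial, iodo equatorial): E = 0.00 kcal/mol.
ΔE = 1.56 − 0.00 = 1.56 kcal/mol; chair II is more stable.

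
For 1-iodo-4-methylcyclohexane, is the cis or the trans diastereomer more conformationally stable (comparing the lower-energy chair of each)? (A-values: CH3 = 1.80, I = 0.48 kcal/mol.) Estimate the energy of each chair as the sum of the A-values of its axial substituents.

trans

At 1,4 positions (parity opposite): cis → (a,e or e,a); trans → (e,e or a,a).
Best chair for cis: E = 0.48 kcal/mol; best chair for trans: E = 0.00 kcal/mol.
The trans isomer is lower by 0.48 kcal/mol.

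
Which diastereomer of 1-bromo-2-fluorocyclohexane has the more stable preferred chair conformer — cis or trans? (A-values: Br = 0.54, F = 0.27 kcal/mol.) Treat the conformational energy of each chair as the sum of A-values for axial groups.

trans

At 1,2 positions (parity opposite): cis → (a,e or e,a); trans → (e,e or a,a).
Best chair for cis: E = 0.27 kcal/mol; best chair for trans: E = 0.00 kcal/mol.
The trans isomer is lower by 0.27 kcal/mol.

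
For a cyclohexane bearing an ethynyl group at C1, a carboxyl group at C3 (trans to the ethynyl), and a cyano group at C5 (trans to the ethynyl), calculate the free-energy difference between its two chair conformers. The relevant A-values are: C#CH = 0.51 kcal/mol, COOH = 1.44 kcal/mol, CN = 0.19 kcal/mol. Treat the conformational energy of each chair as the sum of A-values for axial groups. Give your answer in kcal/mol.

1.12 kcal/mol

Chair I (ethynyl axial, carboxyl equatorial, cyano equatorial): E = 0.51 kcal/mol.
Chair II (ethynyl equatorial, carboxyl axial, cyano axial): E = 1.63 kcal/mol.
ΔE = 1.63 − 0.51 = 1.12 kcal/mol; chair I is more stable.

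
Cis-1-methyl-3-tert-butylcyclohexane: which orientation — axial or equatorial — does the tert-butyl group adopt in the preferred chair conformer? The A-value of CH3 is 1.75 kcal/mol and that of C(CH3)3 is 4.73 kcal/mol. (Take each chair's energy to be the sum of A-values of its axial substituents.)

equatorial

C1 and C3 have the same parity, so for the cis isomer the two substituents are e,e in one chair and a,a in the other.
Chair I (methyl axial, tert-butyl axial): E = 6.48 kcal/mol.
Chair II (methyl equatorial, tert-butyl equatorial): E = 0.00 kcal/mol.
Chair II is the more stable (lower-energy) conformer, and in that chair the tert-butyl group is equatorial.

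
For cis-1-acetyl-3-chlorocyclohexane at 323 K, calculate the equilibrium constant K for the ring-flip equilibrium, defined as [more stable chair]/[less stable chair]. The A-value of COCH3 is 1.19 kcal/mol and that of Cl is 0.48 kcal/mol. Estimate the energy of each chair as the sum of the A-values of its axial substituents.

K ≈ 13.5

C1 and C3 have the same parity, so for the cis isomer the two substituents are e,e in one chair and a,a in the other.
Chair I (acetyl axial, chloro axial): E = 1.67 kcal/mol; chair II (acetyl equatorial, chloro equatorial): E = 0.00 kcal/mol.
ΔG = 1.67 kcal/mol between the two chairs.
K = exp(ΔG/RT) with R = 1.987×10⁻³ kcal mol⁻¹ K⁻¹ and T = 323 K gives K ≈ 13.5.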